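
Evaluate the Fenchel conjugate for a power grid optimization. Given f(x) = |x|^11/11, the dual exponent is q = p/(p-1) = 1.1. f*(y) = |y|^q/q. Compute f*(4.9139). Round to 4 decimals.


The conjugate exponent q satisfies 1/p + 1/q = 1.
p = 11, so q = 11/(11 - 1) = 1.1
|y|^q = 4.9139^1.1 = 5.7619
f*(4.9139) = 5.7619 / 1.1 = 5.2381


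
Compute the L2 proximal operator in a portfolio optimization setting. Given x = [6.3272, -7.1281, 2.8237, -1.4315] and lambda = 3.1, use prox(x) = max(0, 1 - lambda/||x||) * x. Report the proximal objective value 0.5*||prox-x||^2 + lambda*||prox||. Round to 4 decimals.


Step 1: Compute ||x||.
||x|| = 10.0432
Step 2: Compute scaling factor.
scale = max(0, 1 - 3.1/10.0432) = 0.6913
Step 3: prox(x) = [4.3742, -4.9279, 1.9521, -0.9896]
||prox(x)|| = 6.9432
Step 4: Proximal objective.
0.5*||prox-x||^2 = 4.805
lambda*||prox|| = 21.5239
Total = 26.3289


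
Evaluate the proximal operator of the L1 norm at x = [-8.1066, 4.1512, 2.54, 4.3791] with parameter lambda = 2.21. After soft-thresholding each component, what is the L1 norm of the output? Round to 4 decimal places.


Soft-thresholding with lambda = 2.21:
prox(-8.1066) = sign(-8.1066)*max(|-8.1066| - 2.21, 0) = -5.8966
prox(4.1512) = sign(4.1512)*max(|4.1512| - 2.21, 0) = 1.9412
prox(2.54) = sign(2.54)*max(|2.54| - 2.21, 0) = 0.33
prox(4.3791) = sign(4.3791)*max(|4.3791| - 2.21, 0) = 2.1691
prox(x) = [-5.8966, 1.9412, 0.33, 2.1691]
||prox(x)||_1 = 5.8966 + 1.9412 + 0.33 + 2.1691 = 10.3369


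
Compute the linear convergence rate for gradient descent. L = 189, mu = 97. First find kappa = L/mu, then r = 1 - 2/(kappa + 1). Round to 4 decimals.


Step 1: Compute the condition number.
kappa = L/mu = 189/97 = 1.9485
Step 2: Compute the convergence rate.
r = 1 - 2/(kappa + 1) = 1 - 2*mu/(L + mu) = (L - mu)/(L + mu) = 92/286 = 0.3217


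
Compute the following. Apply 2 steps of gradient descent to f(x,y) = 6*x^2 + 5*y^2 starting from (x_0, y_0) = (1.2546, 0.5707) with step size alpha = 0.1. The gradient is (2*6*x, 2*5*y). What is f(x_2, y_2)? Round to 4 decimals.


Gradient descent on f(x,y) = 6*x^2 + 5*y^2.
Starting point: (1.2546, 0.5707), alpha = 0.1
Step 1: grad_x = 2*6*1.2546 = 15.0552, grad_y = 2*5*0.5707 = 5.707
  x_1 = 1.2546 - 0.1*15.0552 = -0.2509
  y_1 = 0.5707 - 0.1*5.707 = 0.0
Step 2: grad_x = 2*6*-0.2509 = -3.011, grad_y = 2*5*0.0 = 0.0
  x_2 = -0.2509 - 0.1*-3.011 = 0.0502
  y_2 = 0.0 - 0.1*0.0 = 0.0
f(0.0502, 0.0) = 6*0.0502^2 + 5*0.0^2 = 0.0151


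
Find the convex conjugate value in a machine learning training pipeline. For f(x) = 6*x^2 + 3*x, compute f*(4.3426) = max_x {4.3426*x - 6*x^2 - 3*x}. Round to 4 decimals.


f*(y) = sup_x {y*x - a*x^2 - b*x} = sup_x {(y-b)*x - a*x^2}
FOC: (y - b) - 2a*x = 0 => x* = (y - b)/(2a)
x* = (4.3426 - 3)/(2*6) = 0.1119
f*(4.3426) = (y-b)^2/(4a) = (4.3426 - 3)^2/(4*6)
= 1.8026/24 = 0.0751


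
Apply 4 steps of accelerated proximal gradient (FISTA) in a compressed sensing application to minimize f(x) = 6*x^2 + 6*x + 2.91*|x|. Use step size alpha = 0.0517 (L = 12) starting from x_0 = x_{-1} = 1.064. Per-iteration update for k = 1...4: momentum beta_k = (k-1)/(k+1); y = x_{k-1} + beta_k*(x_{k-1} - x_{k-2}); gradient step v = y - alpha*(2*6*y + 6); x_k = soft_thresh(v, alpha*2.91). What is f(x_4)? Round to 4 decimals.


FISTA on f(x) = 6*x^2 + 6*x + 2.91*|x|
L = 12, alpha = 0.0517
Iteration 1: beta = 0.0, y = 1.064 + 0.0*(1.064 - 1.064) = 1.064
  grad(y) = 18.768, v = y - alpha*grad = 0.0937
  prox(v) = soft_thresh(0.0937, 0.1504) = 0.0
Iteration 2: beta = 0.3333, y = 0.0 + 0.3333*(0.0 - 1.064) = -0.3547
  grad(y) = 1.744, v = y - alpha*grad = -0.4448
  prox(v) = soft_thresh(-0.4448, 0.1504) = -0.2944
Iteration 3: beta = 0.5, y = -0.2944 + 0.5*(-0.2944 - 0.0) = -0.4416
  grad(y) = 0.7011, v = y - alpha*grad = -0.4778
  prox(v) = soft_thresh(-0.4778, 0.1504) = -0.3274
Iteration 4: beta = 0.6, y = -0.3274 + 0.6*(-0.3274 + 0.2944) = -0.3472
  grad(y) = 1.834, v = y - alpha*grad = -0.442
  prox(v) = soft_thresh(-0.442, 0.1504) = -0.2915
f(x_4) = 6*(-0.2915)^2 + 6*(-0.2915) + 2.91*|-0.2915| = -0.3909


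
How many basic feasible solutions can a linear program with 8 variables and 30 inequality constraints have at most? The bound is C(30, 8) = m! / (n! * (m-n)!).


Each vertex corresponds to some choice of n active constraints out of m, so the number of vertices is at most C(m, n) = m! / (n!(m-n)!).
m = 30, n = 8
Numerator: 30 * 29 * 28 * 27 * 26 * 25 * 24 * 23
Denominator: 8! = 40320
C(30, 8) = 5852925


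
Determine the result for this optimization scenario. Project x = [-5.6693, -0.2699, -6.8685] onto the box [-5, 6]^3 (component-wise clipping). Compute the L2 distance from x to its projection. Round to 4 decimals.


Project each component onto [-5, 6].
clip(-5.6693) = -5.0, clip(-0.2699) = -0.2699, clip(-6.8685) = -5.0
Projection = [-5.0, -0.2699, -5.0]
Squared diffs: [0.448, 0.0, 3.4913]
Distance = sqrt(3.9393) = 1.9848


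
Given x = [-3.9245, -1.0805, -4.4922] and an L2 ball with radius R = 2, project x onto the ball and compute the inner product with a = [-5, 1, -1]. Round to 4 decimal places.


Step 1: Compute ||x|| (intermediates to 6 decimals).
||x|| = sqrt((-3.9245)^2 + (-1.0805)^2 + (-4.4922)^2) = 6.062099
Step 2: Project.
Since ||x|| > R, scale = R/||x|| = 2/6.062099 = 0.329919, proj(x) = scale * x
proj(x) = [-1.294767, -0.356477, -1.482062]
Step 3: Dot product.
a^T * proj(x) = -5*(-1.294767) + 1*(-0.356477) - 1*(-1.482062) = 7.5994


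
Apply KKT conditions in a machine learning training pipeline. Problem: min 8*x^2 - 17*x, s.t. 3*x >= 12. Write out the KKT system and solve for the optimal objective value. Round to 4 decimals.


Step 1: Try lambda = 0 (constraint inactive).
x_unc = 17/(2*8) = 1.0625
Check: 3*1.0625 = 3.1875 < 12 -- violated!
Step 2: Constraint must be active: 3*x = 12
x* = 12/3 = 4.0
lambda = (2*8*4.0 - 17)/3 = 15.6667
Step 3: Compute optimal value.
f(x*) = 8*4.0^2 - 17*4.0 = 60.0


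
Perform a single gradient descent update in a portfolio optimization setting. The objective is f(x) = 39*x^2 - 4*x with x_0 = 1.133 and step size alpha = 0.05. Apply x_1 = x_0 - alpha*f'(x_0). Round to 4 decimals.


We compute the gradient at x_0 and apply the update.
f'(x) = 78*x - 4
f'(1.133) = 78*1.133 - 4 = 84.374
x_1 = 1.133 - 0.05*84.374 = -3.0857


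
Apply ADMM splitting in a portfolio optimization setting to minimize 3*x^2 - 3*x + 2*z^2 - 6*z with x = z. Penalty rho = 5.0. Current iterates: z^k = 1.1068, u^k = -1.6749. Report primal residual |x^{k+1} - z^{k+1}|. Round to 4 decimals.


ADMM iteration with rho = 5.0, z^k = 1.1068, u^k = -1.6749
Step 1: x-update.
Minimize 3*x^2 - 3*x + (5.0/2)*(x - 1.1068 - 1.6749)^2
FOC: (2*3 + 5.0)*x = 3 + 5.0*(1.1068 + 1.6749)
x^{k+1} = 1.5371
Step 2: z-update.
Minimize 2*z^2 - 6*z + (5.0/2)*(1.5371 - z - 1.6749)^2
FOC: (2*2 + 5.0)*z = 6 + 5.0*(1.5371 - 1.6749)
z^{k+1} = 0.5901
Step 3: u-update.
u^{k+1} = -1.6749 + 1.5371 - 0.5901 = -0.7279
Step 4: Primal residual = |1.5371 - 0.5901| = 0.947


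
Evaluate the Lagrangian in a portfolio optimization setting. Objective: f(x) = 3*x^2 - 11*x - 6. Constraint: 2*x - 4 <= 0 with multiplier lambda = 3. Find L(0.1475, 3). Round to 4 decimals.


Step 1: Evaluate f(x).
f(0.1475) = 3*0.1475^2 - 11*0.1475 - 6 = -7.5572
Step 2: Evaluate g(x).
g(0.1475) = 2*0.1475 - 4 = -3.705
Step 3: Compute Lagrangian.
L = -7.5572 + 3*-3.705 = -18.6722


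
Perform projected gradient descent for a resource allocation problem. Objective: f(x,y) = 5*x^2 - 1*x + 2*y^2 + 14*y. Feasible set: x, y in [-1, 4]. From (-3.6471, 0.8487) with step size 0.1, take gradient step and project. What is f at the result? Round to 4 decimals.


Step 1: Compute gradient at (-3.6471, 0.8487).
grad_x = 2*5*-3.6471 - 1 = -37.471
grad_y = 2*2*0.8487 + 14 = 17.3948
Step 2: Gradient step.
x_raw = -3.6471 - 0.1*-37.471 = 0.1
y_raw = 0.8487 - 0.1*17.3948 = -0.8908
Step 3: Project onto [-1, 4].
x_proj = clip(0.1) = 0.1
y_proj = clip(-0.8908) = -0.8908
Step 4: Evaluate f.
f(0.1, -0.8908) = -10.9339


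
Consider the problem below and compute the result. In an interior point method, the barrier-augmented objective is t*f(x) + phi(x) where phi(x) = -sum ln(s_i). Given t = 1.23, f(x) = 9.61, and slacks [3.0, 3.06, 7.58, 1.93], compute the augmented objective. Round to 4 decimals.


Step 1: Compute log-barrier.
ln values: [1.0986, 1.1184, 2.0255, 0.6575]
phi = -(1.0986 + 1.1184 + 2.0255 + 0.6575) = -4.9001
Step 2: Compute augmented objective.
t*f(x) = 1.23*9.61 = 11.8203
Total = 11.8203 - 4.9001 = 6.9202


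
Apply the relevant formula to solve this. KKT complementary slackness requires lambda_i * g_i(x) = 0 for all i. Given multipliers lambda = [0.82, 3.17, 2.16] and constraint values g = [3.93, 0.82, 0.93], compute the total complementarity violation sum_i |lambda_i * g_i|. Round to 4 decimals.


KKT complementary slackness check:
lambda_1 * g_1 = 0.82 * 3.93 = 3.2226
lambda_2 * g_2 = 3.17 * 0.82 = 2.5994
lambda_3 * g_3 = 2.16 * 0.93 = 2.0088
Total violation = 3.2226 + 2.5994 + 2.0088 = 7.8308


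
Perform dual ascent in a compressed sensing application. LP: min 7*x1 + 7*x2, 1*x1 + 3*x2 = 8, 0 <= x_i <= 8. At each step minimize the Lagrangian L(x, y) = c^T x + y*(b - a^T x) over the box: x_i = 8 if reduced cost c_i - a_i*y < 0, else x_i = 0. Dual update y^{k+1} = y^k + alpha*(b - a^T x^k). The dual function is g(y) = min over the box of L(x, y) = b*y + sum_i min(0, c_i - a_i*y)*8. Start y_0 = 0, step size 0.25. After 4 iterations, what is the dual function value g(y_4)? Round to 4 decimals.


Dual ascent for LP: min 7*x1 + 7*x2, 1*x1 + 3*x2 = 8, 0 <= x_i <= 8
Step 1: y^k = 0.0, reduced costs: (7.0, 7.0)
  x^k = (0.0, 0.0), subgradient = b - a^T x = 8.0
  y^{k+1} = 0.0 + 0.25*8.0 = 2.0
Step 2: y^k = 2.0, reduced costs: (5.0, 1.0)
  x^k = (0.0, 0.0), subgradient = b - a^T x = 8.0
  y^{k+1} = 2.0 + 0.25*8.0 = 4.0
Step 3: y^k = 4.0, reduced costs: (3.0, -5.0)
  x^k = (0.0, 8.0), subgradient = b - a^T x = -16.0
  y^{k+1} = 4.0 + 0.25*-16.0 = 0.0
Step 4: y^k = 0.0, reduced costs: (7.0, 7.0)
  x^k = (0.0, 0.0), subgradient = b - a^T x = 8.0
  y^{k+1} = 0.0 + 0.25*8.0 = 2.0
Dual objective at y_4 = 2.0: reduced costs (5.0, 1.0), box minimizer x = (0.0, 0.0)
g(y_4) = b*y + (c1 - a1*y)*x1 + (c2 - a2*y)*x2 = 8*2.0 + 5.0*0.0 + 1.0*0.0 = 16.0 + 0.0 + 0.0 = 16.0


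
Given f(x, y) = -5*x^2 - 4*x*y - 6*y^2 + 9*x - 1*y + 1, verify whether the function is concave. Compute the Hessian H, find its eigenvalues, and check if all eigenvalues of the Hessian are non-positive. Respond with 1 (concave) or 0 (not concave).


The Hessian of f(x,y) = -5*x^2 - 4*x*y - 6*y^2 + 9*x - 1*y + 1 is:
H = [[-10, -4], [-4, -12]]
Trace = -10 - 12 = -22
Determinant = -10*-12 - (-4)^2 = 104
Discriminant = (-22)^2 - 4*104 = 68.0
Eigenvalues: lambda_1 = -15.1231, lambda_2 = -6.8769
The function is concave.

1


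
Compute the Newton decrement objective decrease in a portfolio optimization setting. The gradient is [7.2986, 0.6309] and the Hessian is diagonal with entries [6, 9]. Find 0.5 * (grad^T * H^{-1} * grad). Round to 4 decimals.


Step 1: H is diagonal, so H^(-1) * g = [1.2164, 0.0701].
Step 2: g^T H^(-1) g = sum_i g_i^2 / H_ii
  = (7.2986)^2/6 + (0.6309)^2/9
  = 8.8783 + 0.0442 = 8.9225
Step 3: Objective decrease = 0.5 * g^T H^(-1) g = 4.4612


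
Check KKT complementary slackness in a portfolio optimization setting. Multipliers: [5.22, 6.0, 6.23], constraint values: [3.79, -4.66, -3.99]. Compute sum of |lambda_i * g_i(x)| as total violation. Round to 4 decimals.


KKT complementary slackness check:
lambda_1 * g_1 = 5.22 * 3.79 = 19.7838
lambda_2 * g_2 = 6.0 * -4.66 = -27.96
lambda_3 * g_3 = 6.23 * -3.99 = -24.8577
Total violation = 19.7838 + 27.96 + 24.8577 = 72.6015


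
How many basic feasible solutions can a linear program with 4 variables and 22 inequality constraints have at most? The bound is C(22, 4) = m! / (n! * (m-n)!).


Each vertex corresponds to some choice of n active constraints out of m, so the number of vertices is at most C(m, n) = m! / (n!(m-n)!).
m = 22, n = 4
Numerator: 22 * 21 * 20 * 19
Denominator: 4! = 24
C(22, 4) = 7315


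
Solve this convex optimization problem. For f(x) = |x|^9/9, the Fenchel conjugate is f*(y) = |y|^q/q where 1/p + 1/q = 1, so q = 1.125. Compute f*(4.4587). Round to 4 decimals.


The conjugate exponent q satisfies 1/p + 1/q = 1.
p = 9, so q = 9/(9 - 1) = 1.125
|y|^q = 4.4587^1.125 = 5.3748
f*(4.4587) = 5.3748 / 1.125 = 4.7776


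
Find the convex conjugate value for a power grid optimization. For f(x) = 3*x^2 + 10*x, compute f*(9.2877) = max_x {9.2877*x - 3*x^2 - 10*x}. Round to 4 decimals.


f*(y) = sup_x {y*x - a*x^2 - b*x} = sup_x {(y-b)*x - a*x^2}
FOC: (y - b) - 2a*x = 0 => x* = (y - b)/(2a)
x* = (9.2877 - 10)/(2*3) = -0.1187
f*(9.2877) = (y-b)^2/(4a) = (9.2877 - 10)^2/(4*3)
= 0.5074/12 = 0.0423


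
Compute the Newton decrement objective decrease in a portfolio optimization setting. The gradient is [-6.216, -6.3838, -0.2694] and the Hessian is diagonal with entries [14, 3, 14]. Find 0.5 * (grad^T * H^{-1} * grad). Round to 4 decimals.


Step 1: H is diagonal, so H^(-1) * g = [-0.444, -2.1279, -0.0192].
Step 2: g^T H^(-1) g = sum_i g_i^2 / H_ii
  = (-6.216)^2/14 + (-6.3838)^2/3 + (-0.2694)^2/14
  = 2.7599 + 13.5843 + 0.0052 = 16.3494
Step 3: Objective decrease = 0.5 * g^T H^(-1) g = 8.1747


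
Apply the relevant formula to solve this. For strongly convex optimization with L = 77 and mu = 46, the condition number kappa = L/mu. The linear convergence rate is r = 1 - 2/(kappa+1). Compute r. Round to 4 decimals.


Step 1: Compute the condition number.
kappa = L/mu = 77/46 = 1.6739
Step 2: Compute the convergence rate.
r = 1 - 2/(kappa + 1) = 1 - 2*mu/(L + mu) = (L - mu)/(L + mu) = 31/123 = 0.252


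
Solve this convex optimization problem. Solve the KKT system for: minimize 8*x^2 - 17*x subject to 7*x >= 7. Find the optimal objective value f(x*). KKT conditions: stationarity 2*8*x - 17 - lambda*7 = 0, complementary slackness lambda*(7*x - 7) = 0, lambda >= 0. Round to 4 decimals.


Step 1: Try lambda = 0 (constraint inactive).
Stationarity: 2*8*x - 17 = 0
x* = 17/(2*8) = 1.0625
Check constraint: 7*1.0625 = 7.4375 >= 7 -- satisfied.
Step 2: Compute optimal value.
f(x*) = 8*1.0625^2 - 17*1.0625 = -9.0313


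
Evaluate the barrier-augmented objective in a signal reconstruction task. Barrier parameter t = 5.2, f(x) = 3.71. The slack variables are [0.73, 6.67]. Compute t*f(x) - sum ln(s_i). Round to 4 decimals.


Step 1: Compute log-barrier.
ln values: [-0.3147, 1.8976]
phi = -(-0.3147 + 1.8976) = -1.5829
Step 2: Compute augmented objective.
t*f(x) = 5.2*3.71 = 19.292
Total = 19.292 - 1.5829 = 17.7091


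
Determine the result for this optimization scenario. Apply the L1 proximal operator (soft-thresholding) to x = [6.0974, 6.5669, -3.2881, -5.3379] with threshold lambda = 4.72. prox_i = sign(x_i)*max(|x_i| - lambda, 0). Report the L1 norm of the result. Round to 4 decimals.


Soft-thresholding with lambda = 4.72:
prox(6.0974) = sign(6.0974)*max(|6.0974| - 4.72, 0) = 1.3774
prox(6.5669) = sign(6.5669)*max(|6.5669| - 4.72, 0) = 1.8469
prox(-3.2881) = sign(-3.2881)*max(|-3.2881| - 4.72, 0) = 0.0
prox(-5.3379) = sign(-5.3379)*max(|-5.3379| - 4.72, 0) = -0.6179
prox(x) = [1.3774, 1.8469, 0.0, -0.6179]
||prox(x)||_1 = 1.3774 + 1.8469 + 0.0 + 0.6179 = 3.8422


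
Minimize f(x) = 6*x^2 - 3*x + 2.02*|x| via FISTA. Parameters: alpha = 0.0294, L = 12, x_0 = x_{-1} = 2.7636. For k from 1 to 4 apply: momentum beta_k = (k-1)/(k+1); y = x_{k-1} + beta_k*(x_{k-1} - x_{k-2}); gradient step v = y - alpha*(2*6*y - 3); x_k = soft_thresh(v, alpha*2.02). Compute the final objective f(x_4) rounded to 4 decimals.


FISTA on f(x) = 6*x^2 - 3*x + 2.02*|x|
L = 12, alpha = 0.0294
Iteration 1: beta = 0.0, y = 2.7636 + 0.0*(2.7636 - 2.7636) = 2.7636
  grad(y) = 30.1632, v = y - alpha*grad = 1.8768
  prox(v) = soft_thresh(1.8768, 0.0594) = 1.8174
Iteration 2: beta = 0.3333, y = 1.8174 + 0.3333*(1.8174 - 2.7636) = 1.502
  grad(y) = 15.0242, v = y - alpha*grad = 1.0603
  prox(v) = soft_thresh(1.0603, 0.0594) = 1.0009
Iteration 3: beta = 0.5, y = 1.0009 + 0.5*(1.0009 - 1.8174) = 0.5927
  grad(y) = 4.112, v = y - alpha*grad = 0.4718
  prox(v) = soft_thresh(0.4718, 0.0594) = 0.4124
Iteration 4: beta = 0.6, y = 0.4124 + 0.6*(0.4124 - 1.0009) = 0.0593
  grad(y) = -2.2888, v = y - alpha*grad = 0.1266
  prox(v) = soft_thresh(0.1266, 0.0594) = 0.0672
f(x_4) = 6*0.0672^2 - 3*0.0672 + 2.02*|0.0672| = -0.0388


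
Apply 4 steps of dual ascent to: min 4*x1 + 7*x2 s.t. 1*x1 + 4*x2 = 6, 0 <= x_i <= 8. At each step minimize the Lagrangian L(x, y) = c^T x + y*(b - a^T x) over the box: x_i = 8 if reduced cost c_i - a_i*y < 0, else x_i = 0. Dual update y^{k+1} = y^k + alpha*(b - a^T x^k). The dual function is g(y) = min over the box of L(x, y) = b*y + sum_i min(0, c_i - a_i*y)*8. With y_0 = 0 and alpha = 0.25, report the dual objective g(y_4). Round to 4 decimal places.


Dual ascent for LP: min 4*x1 + 7*x2, 1*x1 + 4*x2 = 6, 0 <= x_i <= 8
Step 1: y^k = 0.0, reduced costs: (4.0, 7.0)
  x^k = (0.0, 0.0), subgradient = b - a^T x = 6.0
  y^{k+1} = 0.0 + 0.25*6.0 = 1.5
Step 2: y^k = 1.5, reduced costs: (2.5, 1.0)
  x^k = (0.0, 0.0), subgradient = b - a^T x = 6.0
  y^{k+1} = 1.5 + 0.25*6.0 = 3.0
Step 3: y^k = 3.0, reduced costs: (1.0, -5.0)
  x^k = (0.0, 8.0), subgradient = b - a^T x = -26.0
  y^{k+1} = 3.0 + 0.25*-26.0 = -3.5
Step 4: y^k = -3.5, reduced costs: (7.5, 21.0)
  x^k = (0.0, 0.0), subgradient = b - a^T x = 6.0
  y^{k+1} = -3.5 + 0.25*6.0 = -2.0
Dual objective at y_4 = -2.0: reduced costs (6.0, 15.0), box minimizer x = (0.0, 0.0)
g(y_4) = b*y + (c1 - a1*y)*x1 + (c2 - a2*y)*x2 = 6*(-2.0) + 6.0*0.0 + 15.0*0.0 = -12.0 + 0.0 + 0.0 = -12.0


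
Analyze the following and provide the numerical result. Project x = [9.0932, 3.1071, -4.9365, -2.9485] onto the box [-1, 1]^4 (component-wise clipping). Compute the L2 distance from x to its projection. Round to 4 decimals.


Project each component onto [-1, 1].
clip(9.0932) = 1.0, clip(3.1071) = 1.0, clip(-4.9365) = -1.0, clip(-2.9485) = -1.0
Projection = [1.0, 1.0, -1.0, -1.0]
Squared diffs: [65.4999, 4.4399, 15.496, 3.7967]
Distance = sqrt(89.2325) = 9.4463


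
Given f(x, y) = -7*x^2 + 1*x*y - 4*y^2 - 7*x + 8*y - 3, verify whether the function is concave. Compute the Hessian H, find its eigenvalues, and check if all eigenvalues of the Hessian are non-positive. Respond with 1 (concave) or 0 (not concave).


The Hessian of f(x,y) = -7*x^2 + 1*x*y - 4*y^2 - 7*x + 8*y - 3 is:
H = [[-14, 1], [1, -8]]
Trace = -14 - 8 = -22
Determinant = -14*-8 - (1)^2 = 111
Discriminant = (-22)^2 - 4*111 = 40.0
Eigenvalues: lambda_1 = -14.1623, lambda_2 = -7.8377
The function is concave.

1


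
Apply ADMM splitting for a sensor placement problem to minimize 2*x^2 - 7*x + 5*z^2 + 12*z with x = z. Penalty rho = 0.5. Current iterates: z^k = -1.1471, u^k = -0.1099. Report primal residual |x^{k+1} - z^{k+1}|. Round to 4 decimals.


ADMM iteration with rho = 0.5, z^k = -1.1471, u^k = -0.1099
Step 1: x-update.
Minimize 2*x^2 - 7*x + (0.5/2)*(x + 1.1471 - 0.1099)^2
FOC: (2*2 + 0.5)*x = 7 + 0.5*(-1.1471 + 0.1099)
x^{k+1} = 1.4403
Step 2: z-update.
Minimize 5*z^2 + 12*z + (0.5/2)*(1.4403 - z - 0.1099)^2
FOC: (2*5 + 0.5)*z = -12 + 0.5*(1.4403 - 0.1099)
z^{k+1} = -1.0795
Step 3: u-update.
u^{k+1} = -0.1099 + 1.4403 + 1.0795 = 2.4099
Step 4: Primal residual = |1.4403 + 1.0795| = 2.5198


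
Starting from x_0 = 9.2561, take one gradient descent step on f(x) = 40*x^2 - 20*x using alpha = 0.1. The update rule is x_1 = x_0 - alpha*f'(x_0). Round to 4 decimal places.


We compute the gradient at x_0 and apply the update.
f'(x) = 80*x - 20
f'(9.2561) = 80*9.2561 - 20 = 720.488
x_1 = 9.2561 - 0.1*720.488 = -62.7927


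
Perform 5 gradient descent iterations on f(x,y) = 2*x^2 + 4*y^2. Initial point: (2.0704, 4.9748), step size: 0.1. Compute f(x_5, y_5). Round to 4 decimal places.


Gradient descent on f(x,y) = 2*x^2 + 4*y^2.
Starting point: (2.0704, 4.9748), alpha = 0.1
Step 1: grad_x = 2*2*2.0704 = 8.2816, grad_y = 2*4*4.9748 = 39.7984
  x_1 = 2.0704 - 0.1*8.2816 = 1.2422
  y_1 = 4.9748 - 0.1*39.7984 = 0.995
Step 2: grad_x = 2*2*1.2422 = 4.969, grad_y = 2*4*0.995 = 7.9597
  x_2 = 1.2422 - 0.1*4.969 = 0.7453
  y_2 = 0.995 - 0.1*7.9597 = 0.199
Step 3: grad_x = 2*2*0.7453 = 2.9814, grad_y = 2*4*0.199 = 1.5919
  x_3 = 0.7453 - 0.1*2.9814 = 0.4472
  y_3 = 0.199 - 0.1*1.5919 = 0.0398
Step 4: grad_x = 2*2*0.4472 = 1.7888, grad_y = 2*4*0.0398 = 0.3184
  x_4 = 0.4472 - 0.1*1.7888 = 0.2683
  y_4 = 0.0398 - 0.1*0.3184 = 0.008
Step 5: grad_x = 2*2*0.2683 = 1.0733, grad_y = 2*4*0.008 = 0.0637
  x_5 = 0.2683 - 0.1*1.0733 = 0.161
  y_5 = 0.008 - 0.1*0.0637 = 0.0016
f(0.161, 0.0016) = 2*0.161^2 + 4*0.0016^2 = 0.0518


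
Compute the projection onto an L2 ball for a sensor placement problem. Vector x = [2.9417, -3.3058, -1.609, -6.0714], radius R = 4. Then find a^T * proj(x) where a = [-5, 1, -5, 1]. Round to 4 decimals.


Step 1: Compute ||x|| (intermediates to 6 decimals).
||x|| = sqrt(2.9417^2 + (-3.3058)^2 + (-1.609)^2 + (-6.0714)^2) = 7.683273
Step 2: Project.
Since ||x|| > R, scale = R/||x|| = 4/7.683273 = 0.520611, proj(x) = scale * x
proj(x) = [1.531481, -1.721036, -0.837663, -3.160838]
Step 3: Dot product.
a^T * proj(x) = -5*1.531481 + 1*(-1.721036) - 5*(-0.837663) + 1*(-3.160838) = -8.351


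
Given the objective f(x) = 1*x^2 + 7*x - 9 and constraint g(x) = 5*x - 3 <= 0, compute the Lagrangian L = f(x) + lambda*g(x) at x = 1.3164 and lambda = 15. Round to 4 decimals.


Step 1: Evaluate f(x).
f(1.3164) = 1*1.3164^2 + 7*1.3164 - 9 = 1.9477
Step 2: Evaluate g(x).
g(1.3164) = 5*1.3164 - 3 = 3.582
Step 3: Compute Lagrangian.
L = 1.9477 + 15*3.582 = 55.6777


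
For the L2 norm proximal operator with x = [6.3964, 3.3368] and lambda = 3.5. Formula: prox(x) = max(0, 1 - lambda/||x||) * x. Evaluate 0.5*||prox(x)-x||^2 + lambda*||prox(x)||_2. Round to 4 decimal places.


Step 1: Compute ||x||.
||x|| = 7.2144
Step 2: Compute scaling factor.
scale = max(0, 1 - 3.5/7.2144) = 0.5149
Step 3: prox(x) = [3.2933, 1.718]
||prox(x)|| = 3.7144
Step 4: Proximal objective.
0.5*||prox-x||^2 = 6.125
lambda*||prox|| = 13.0004
Total = 19.1255


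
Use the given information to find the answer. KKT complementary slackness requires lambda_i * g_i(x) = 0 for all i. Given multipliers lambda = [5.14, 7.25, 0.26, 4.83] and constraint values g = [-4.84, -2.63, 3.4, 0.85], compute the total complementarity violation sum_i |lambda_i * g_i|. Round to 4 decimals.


KKT complementary slackness check:
lambda_1 * g_1 = 5.14 * -4.84 = -24.8776
lambda_2 * g_2 = 7.25 * -2.63 = -19.0675
lambda_3 * g_3 = 0.26 * 3.4 = 0.884
lambda_4 * g_4 = 4.83 * 0.85 = 4.1055
Total violation = 24.8776 + 19.0675 + 0.884 + 4.1055 = 48.9346


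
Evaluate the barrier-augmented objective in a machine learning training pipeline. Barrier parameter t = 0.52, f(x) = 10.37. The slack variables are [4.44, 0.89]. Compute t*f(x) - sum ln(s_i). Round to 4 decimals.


Step 1: Compute log-barrier.
ln values: [1.4907, -0.1165]
phi = -(1.4907 - 0.1165) = -1.3741
Step 2: Compute augmented objective.
t*f(x) = 0.52*10.37 = 5.3924
Total = 5.3924 - 1.3741 = 4.0183


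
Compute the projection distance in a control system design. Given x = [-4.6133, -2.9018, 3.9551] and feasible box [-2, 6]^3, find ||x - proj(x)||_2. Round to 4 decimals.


Project each component onto [-2, 6].
clip(-4.6133) = -2.0, clip(-2.9018) = -2.0, clip(3.9551) = 3.9551
Projection = [-2.0, -2.0, 3.9551]
Squared diffs: [6.8293, 0.8132, 0.0]
Distance = sqrt(7.6425) = 2.7645


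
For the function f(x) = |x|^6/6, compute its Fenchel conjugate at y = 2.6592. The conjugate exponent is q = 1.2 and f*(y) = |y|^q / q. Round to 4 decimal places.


The conjugate exponent q satisfies 1/p + 1/q = 1.
p = 6, so q = 6/(6 - 1) = 1.2
|y|^q = 2.6592^1.2 = 3.2337
f*(2.6592) = 3.2337 / 1.2 = 2.6948


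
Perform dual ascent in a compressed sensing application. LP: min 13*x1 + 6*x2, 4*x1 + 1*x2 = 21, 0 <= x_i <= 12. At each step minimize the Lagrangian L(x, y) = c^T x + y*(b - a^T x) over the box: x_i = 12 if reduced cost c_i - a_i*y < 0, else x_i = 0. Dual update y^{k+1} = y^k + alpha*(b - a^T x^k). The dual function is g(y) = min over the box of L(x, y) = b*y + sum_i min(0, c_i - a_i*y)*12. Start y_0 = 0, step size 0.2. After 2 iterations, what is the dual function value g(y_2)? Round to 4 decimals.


Dual ascent for LP: min 13*x1 + 6*x2, 4*x1 + 1*x2 = 21, 0 <= x_i <= 12
Step 1: y^k = 0.0, reduced costs: (13.0, 6.0)
  x^k = (0.0, 0.0), subgradient = b - a^T x = 21.0
  y^{k+1} = 0.0 + 0.2*21.0 = 4.2
Step 2: y^k = 4.2, reduced costs: (-3.8, 1.8)
  x^k = (12.0, 0.0), subgradient = b - a^T x = -27.0
  y^{k+1} = 4.2 + 0.2*-27.0 = -1.2
Dual objective at y_2 = -1.2: reduced costs (17.8, 7.2), box minimizer x = (0.0, 0.0)
g(y_2) = b*y + (c1 - a1*y)*x1 + (c2 - a2*y)*x2 = 21*(-1.2) + 17.8*0.0 + 7.2*0.0 = -25.2 + 0.0 + 0.0 = -25.2


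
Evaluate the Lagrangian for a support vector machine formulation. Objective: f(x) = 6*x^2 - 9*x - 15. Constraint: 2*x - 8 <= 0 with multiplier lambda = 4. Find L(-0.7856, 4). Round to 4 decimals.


Step 1: Evaluate f(x).
f(-0.7856) = 6*(-0.7856)^2 - 9*(-0.7856) - 15 = -4.2266
Step 2: Evaluate g(x).
g(-0.7856) = 2*-0.7856 - 8 = -9.5712
Step 3: Compute Lagrangian.
L = -4.2266 + 4*-9.5712 = -42.5114


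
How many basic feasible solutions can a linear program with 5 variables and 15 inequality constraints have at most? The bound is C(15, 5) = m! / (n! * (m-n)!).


Each vertex corresponds to some choice of n active constraints out of m, so the number of vertices is at most C(m, n) = m! / (n!(m-n)!).
m = 15, n = 5
Numerator: 15 * 14 * 13 * 12 * 11
Denominator: 5! = 120
C(15, 5) = 3003


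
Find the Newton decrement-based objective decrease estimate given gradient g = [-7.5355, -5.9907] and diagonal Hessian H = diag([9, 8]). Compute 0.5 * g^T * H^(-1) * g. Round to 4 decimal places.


Step 1: H is diagonal, so H^(-1) * g = [-0.8373, -0.7488].
Step 2: g^T H^(-1) g = sum_i g_i^2 / H_ii
  = (-7.5355)^2/9 + (-5.9907)^2/8
  = 6.3093 + 4.4861 = 10.7954
Step 3: Objective decrease = 0.5 * g^T H^(-1) g = 5.3977


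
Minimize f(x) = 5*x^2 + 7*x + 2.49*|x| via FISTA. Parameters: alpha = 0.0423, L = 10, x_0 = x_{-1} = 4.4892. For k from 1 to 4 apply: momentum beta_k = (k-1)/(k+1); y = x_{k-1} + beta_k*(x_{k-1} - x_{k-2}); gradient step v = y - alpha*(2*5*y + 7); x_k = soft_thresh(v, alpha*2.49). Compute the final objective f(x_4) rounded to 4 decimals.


FISTA on f(x) = 5*x^2 + 7*x + 2.49*|x|
L = 10, alpha = 0.0423
Iteration 1: beta = 0.0, y = 4.4892 + 0.0*(4.4892 - 4.4892) = 4.4892
  grad(y) = 51.892, v = y - alpha*grad = 2.2942
  prox(v) = soft_thresh(2.2942, 0.1053) = 2.1888
Iteration 2: beta = 0.3333, y = 2.1888 + 0.3333*(2.1888 - 4.4892) = 1.4221
  grad(y) = 21.2206, v = y - alpha*grad = 0.5244
  prox(v) = soft_thresh(0.5244, 0.1053) = 0.4191
Iteration 3: beta = 0.5, y = 0.4191 + 0.5*(0.4191 - 2.1888) = -0.4658
  grad(y) = 2.3423, v = y - alpha*grad = -0.5649
  prox(v) = soft_thresh(-0.5649, 0.1053) = -0.4595
Iteration 4: beta = 0.6, y = -0.4595 + 0.6*(-0.4595 - 0.4191) = -0.9867
  grad(y) = -2.867, v = y - alpha*grad = -0.8654
  prox(v) = soft_thresh(-0.8654, 0.1053) = -0.7601
f(x_4) = 5*(-0.7601)^2 + 7*(-0.7601) + 2.49*|-0.7601| = -0.5393


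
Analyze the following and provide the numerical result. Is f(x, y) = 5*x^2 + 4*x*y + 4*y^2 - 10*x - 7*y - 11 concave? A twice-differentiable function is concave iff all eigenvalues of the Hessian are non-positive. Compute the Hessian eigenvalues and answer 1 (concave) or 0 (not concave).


The Hessian of f(x,y) = 5*x^2 + 4*x*y + 4*y^2 - 10*x - 7*y - 11 is:
H = [[10, 4], [4, 8]]
Trace = 10 + 8 = 18
Determinant = 10*8 - (4)^2 = 64
Discriminant = (18)^2 - 4*64 = 68.0
Eigenvalues: lambda_1 = 4.8769, lambda_2 = 13.1231
The function is not concave.

0


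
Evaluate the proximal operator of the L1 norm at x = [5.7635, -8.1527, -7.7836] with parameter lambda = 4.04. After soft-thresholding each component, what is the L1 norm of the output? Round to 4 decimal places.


Soft-thresholding with lambda = 4.04:
prox(5.7635) = sign(5.7635)*max(|5.7635| - 4.04, 0) = 1.7235
prox(-8.1527) = sign(-8.1527)*max(|-8.1527| - 4.04, 0) = -4.1127
prox(-7.7836) = sign(-7.7836)*max(|-7.7836| - 4.04, 0) = -3.7436
prox(x) = [1.7235, -4.1127, -3.7436]
||prox(x)||_1 = 1.7235 + 4.1127 + 3.7436 = 9.5798


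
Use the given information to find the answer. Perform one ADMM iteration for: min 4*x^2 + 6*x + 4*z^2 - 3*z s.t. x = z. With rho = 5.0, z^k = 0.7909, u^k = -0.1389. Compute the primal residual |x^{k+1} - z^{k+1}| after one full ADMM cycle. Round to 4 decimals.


ADMM iteration with rho = 5.0, z^k = 0.7909, u^k = -0.1389
Step 1: x-update.
Minimize 4*x^2 + 6*x + (5.0/2)*(x - 0.7909 - 0.1389)^2
FOC: (2*4 + 5.0)*x = -6 + 5.0*(0.7909 + 0.1389)
x^{k+1} = -0.1039
Step 2: z-update.
Minimize 4*z^2 - 3*z + (5.0/2)*(-0.1039 - z - 0.1389)^2
FOC: (2*4 + 5.0)*z = 3 + 5.0*(-0.1039 - 0.1389)
z^{k+1} = 0.1374
Step 3: u-update.
u^{k+1} = -0.1389 - 0.1039 - 0.1374 = -0.3802
Step 4: Primal residual = |-0.1039 - 0.1374| = 0.2413


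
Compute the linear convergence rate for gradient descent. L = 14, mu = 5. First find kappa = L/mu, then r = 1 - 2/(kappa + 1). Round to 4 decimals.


Step 1: Compute the condition number.
kappa = L/mu = 14/5 = 2.8
Step 2: Compute the convergence rate.
r = 1 - 2/(kappa + 1) = 1 - 2*mu/(L + mu) = (L - mu)/(L + mu) = 9/19 = 0.4737


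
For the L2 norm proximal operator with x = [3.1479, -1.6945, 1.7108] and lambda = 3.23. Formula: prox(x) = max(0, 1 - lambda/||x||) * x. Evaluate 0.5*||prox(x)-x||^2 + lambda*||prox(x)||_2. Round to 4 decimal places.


Step 1: Compute ||x||.
||x|| = 3.9633
Step 2: Compute scaling factor.
scale = max(0, 1 - 3.23/3.9633) = 0.185
Step 3: prox(x) = [0.5824, -0.3135, 0.3165]
||prox(x)|| = 0.7333
Step 4: Proximal objective.
0.5*||prox-x||^2 = 5.2165
lambda*||prox|| = 2.3686
Total = 7.5849


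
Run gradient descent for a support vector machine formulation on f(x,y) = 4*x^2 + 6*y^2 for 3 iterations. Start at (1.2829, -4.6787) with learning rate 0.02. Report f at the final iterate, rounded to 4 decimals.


Gradient descent on f(x,y) = 4*x^2 + 6*y^2.
Starting point: (1.2829, -4.6787), alpha = 0.02
Step 1: grad_x = 2*4*1.2829 = 10.2632, grad_y = 2*6*-4.6787 = -56.1444
  x_1 = 1.2829 - 0.02*10.2632 = 1.0776
  y_1 = -4.6787 - 0.02*-56.1444 = -3.5558
Step 2: grad_x = 2*4*1.0776 = 8.6211, grad_y = 2*6*-3.5558 = -42.6697
  x_2 = 1.0776 - 0.02*8.6211 = 0.9052
  y_2 = -3.5558 - 0.02*-42.6697 = -2.7024
Step 3: grad_x = 2*4*0.9052 = 7.2417, grad_y = 2*6*-2.7024 = -32.429
  x_3 = 0.9052 - 0.02*7.2417 = 0.7604
  y_3 = -2.7024 - 0.02*-32.429 = -2.0538
f(0.7604, -2.0538) = 4*0.7604^2 + 6*(-2.0538)^2 = 27.6222


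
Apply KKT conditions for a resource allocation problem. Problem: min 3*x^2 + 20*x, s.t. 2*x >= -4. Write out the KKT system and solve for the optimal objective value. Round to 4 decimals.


Step 1: Try lambda = 0 (constraint inactive).
x_unc = -20/(2*3) = -3.3333
Check: 2*-3.3333 = -6.6666 < -4 -- violated!
Step 2: Constraint must be active: 2*x = -4
x* = -4/2 = -2.0
lambda = (2*3*(-2.0) + 20)/2 = 4.0
Step 3: Compute optimal value.
f(x*) = 3*(-2.0)^2 + 20*(-2.0) = -28.0


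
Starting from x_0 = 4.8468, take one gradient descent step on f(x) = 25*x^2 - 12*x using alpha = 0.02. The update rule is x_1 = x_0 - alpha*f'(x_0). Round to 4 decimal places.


We compute the gradient at x_0 and apply the update.
f'(x) = 50*x - 12
f'(4.8468) = 50*4.8468 - 12 = 230.34
x_1 = 4.8468 - 0.02*230.34 = 0.24


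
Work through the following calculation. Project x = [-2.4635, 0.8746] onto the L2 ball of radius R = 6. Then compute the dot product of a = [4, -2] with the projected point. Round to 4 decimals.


Step 1: Compute ||x|| (intermediates to 6 decimals).
||x|| = sqrt((-2.4635)^2 + 0.8746^2) = 2.614146
Step 2: Project.
Since ||x|| <= R, proj = x (no scaling needed).
proj(x) = [-2.4635, 0.8746]
Step 3: Dot product.
a^T * proj(x) = 4*(-2.4635) - 2*0.8746 = -11.6032


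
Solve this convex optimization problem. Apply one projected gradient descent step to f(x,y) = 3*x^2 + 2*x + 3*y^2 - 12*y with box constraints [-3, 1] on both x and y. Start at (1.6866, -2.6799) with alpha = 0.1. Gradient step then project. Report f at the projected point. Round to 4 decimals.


Step 1: Compute gradient at (1.6866, -2.6799).
grad_x = 2*3*1.6866 + 2 = 12.1196
grad_y = 2*3*-2.6799 - 12 = -28.0794
Step 2: Gradient step.
x_raw = 1.6866 - 0.1*12.1196 = 0.4746
y_raw = -2.6799 - 0.1*-28.0794 = 0.128
Step 3: Project onto [-3, 1].
x_proj = clip(0.4746) = 0.4746
y_proj = clip(0.128) = 0.128
Step 4: Evaluate f.
f(0.4746, 0.128) = 0.1378


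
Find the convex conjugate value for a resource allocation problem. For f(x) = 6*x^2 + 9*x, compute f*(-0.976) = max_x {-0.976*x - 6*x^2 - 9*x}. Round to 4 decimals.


f*(y) = sup_x {y*x - a*x^2 - b*x} = sup_x {(y-b)*x - a*x^2}
FOC: (y - b) - 2a*x = 0 => x* = (y - b)/(2a)
x* = (-0.976 - 9)/(2*6) = -0.8313
f*(-0.976) = (y-b)^2/(4a) = (-0.976 - 9)^2/(4*6)
= 99.5206/24 = 4.1467


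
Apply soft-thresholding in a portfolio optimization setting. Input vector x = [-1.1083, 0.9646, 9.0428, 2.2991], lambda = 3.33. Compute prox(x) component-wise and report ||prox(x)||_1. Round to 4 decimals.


Soft-thresholding with lambda = 3.33:
prox(-1.1083) = sign(-1.1083)*max(|-1.1083| - 3.33, 0) = 0.0
prox(0.9646) = sign(0.9646)*max(|0.9646| - 3.33, 0) = 0.0
prox(9.0428) = sign(9.0428)*max(|9.0428| - 3.33, 0) = 5.7128
prox(2.2991) = sign(2.2991)*max(|2.2991| - 3.33, 0) = 0.0
prox(x) = [0.0, 0.0, 5.7128, 0.0]
||prox(x)||_1 = 0.0 + 0.0 + 5.7128 + 0.0 = 5.7128


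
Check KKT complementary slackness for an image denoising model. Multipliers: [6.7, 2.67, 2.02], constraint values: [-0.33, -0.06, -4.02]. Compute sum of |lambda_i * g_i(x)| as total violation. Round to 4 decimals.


KKT complementary slackness check:
lambda_1 * g_1 = 6.7 * -0.33 = -2.211
lambda_2 * g_2 = 2.67 * -0.06 = -0.1602
lambda_3 * g_3 = 2.02 * -4.02 = -8.1204
Total violation = 2.211 + 0.1602 + 8.1204 = 10.4916


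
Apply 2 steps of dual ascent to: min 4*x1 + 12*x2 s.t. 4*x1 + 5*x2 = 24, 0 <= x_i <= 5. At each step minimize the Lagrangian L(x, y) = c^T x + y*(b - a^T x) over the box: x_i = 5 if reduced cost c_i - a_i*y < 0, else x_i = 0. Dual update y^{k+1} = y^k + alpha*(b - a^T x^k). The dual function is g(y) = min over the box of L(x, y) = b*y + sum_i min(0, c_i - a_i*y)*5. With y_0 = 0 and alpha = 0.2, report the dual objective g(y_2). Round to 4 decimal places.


Dual ascent for LP: min 4*x1 + 12*x2, 4*x1 + 5*x2 = 24, 0 <= x_i <= 5
Step 1: y^k = 0.0, reduced costs: (4.0, 12.0)
  x^k = (0.0, 0.0), subgradient = b - a^T x = 24.0
  y^{k+1} = 0.0 + 0.2*24.0 = 4.8
Step 2: y^k = 4.8, reduced costs: (-15.2, -12.0)
  x^k = (5.0, 5.0), subgradient = b - a^T x = -21.0
  y^{k+1} = 4.8 + 0.2*-21.0 = 0.6
Dual objective at y_2 = 0.6: reduced costs (1.6, 9.0), box minimizer x = (0.0, 0.0)
g(y_2) = b*y + (c1 - a1*y)*x1 + (c2 - a2*y)*x2 = 24*0.6 + 1.6*0.0 + 9.0*0.0 = 14.4 + 0.0 + 0.0 = 14.4


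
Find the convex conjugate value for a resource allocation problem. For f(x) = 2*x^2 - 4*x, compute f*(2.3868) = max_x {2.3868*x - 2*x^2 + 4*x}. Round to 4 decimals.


f*(y) = sup_x {y*x - a*x^2 - b*x} = sup_x {(y-b)*x - a*x^2}
FOC: (y - b) - 2a*x = 0 => x* = (y - b)/(2a)
x* = (2.3868 + 4)/(2*2) = 1.5967
f*(2.3868) = (y-b)^2/(4a) = (2.3868 + 4)^2/(4*2)
= 40.7912/8 = 5.0989


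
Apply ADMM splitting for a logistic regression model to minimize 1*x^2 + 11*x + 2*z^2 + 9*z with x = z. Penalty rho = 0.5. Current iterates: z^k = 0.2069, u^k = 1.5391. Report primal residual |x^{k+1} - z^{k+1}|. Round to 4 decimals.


ADMM iteration with rho = 0.5, z^k = 0.2069, u^k = 1.5391
Step 1: x-update.
Minimize 1*x^2 + 11*x + (0.5/2)*(x - 0.2069 + 1.5391)^2
FOC: (2*1 + 0.5)*x = -11 + 0.5*(0.2069 - 1.5391)
x^{k+1} = -4.6664
Step 2: z-update.
Minimize 2*z^2 + 9*z + (0.5/2)*(-4.6664 - z + 1.5391)^2
FOC: (2*2 + 0.5)*z = -9 + 0.5*(-4.6664 + 1.5391)
z^{k+1} = -2.3475
Step 3: u-update.
u^{k+1} = 1.5391 - 4.6664 + 2.3475 = -0.7799
Step 4: Primal residual = |-4.6664 + 2.3475| = 2.319


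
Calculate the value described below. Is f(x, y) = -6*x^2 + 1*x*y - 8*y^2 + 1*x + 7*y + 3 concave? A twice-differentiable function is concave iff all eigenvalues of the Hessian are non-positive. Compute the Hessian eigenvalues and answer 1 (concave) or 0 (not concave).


The Hessian of f(x,y) = -6*x^2 + 1*x*y - 8*y^2 + 1*x + 7*y + 3 is:
H = [[-12, 1], [1, -16]]
Trace = -12 - 16 = -28
Determinant = -12*-16 - (1)^2 = 191
Discriminant = (-28)^2 - 4*191 = 20.0
Eigenvalues: lambda_1 = -16.2361, lambda_2 = -11.7639
The function is concave.

1


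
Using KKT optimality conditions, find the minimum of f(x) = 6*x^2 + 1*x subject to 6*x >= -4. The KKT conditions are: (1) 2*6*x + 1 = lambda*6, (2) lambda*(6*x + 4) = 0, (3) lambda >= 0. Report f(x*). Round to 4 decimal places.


Step 1: Try lambda = 0 (constraint inactive).
Stationarity: 2*6*x + 1 = 0
x* = -1/(2*6) = -1/12 = -0.0833 (rounded; the exact value -1/12 is used below)
Check constraint: 6*-0.0833 = -0.4998 >= -4 -- satisfied.
Step 2: Compute optimal value.
f(x*) = 6*(-1/12)^2 + 1*(-1/12) = -0.0417


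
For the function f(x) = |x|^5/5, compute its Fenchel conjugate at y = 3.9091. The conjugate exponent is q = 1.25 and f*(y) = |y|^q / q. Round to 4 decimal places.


The conjugate exponent q satisfies 1/p + 1/q = 1.
p = 5, so q = 5/(5 - 1) = 1.25
|y|^q = 3.9091^1.25 = 5.4966
f*(3.9091) = 5.4966 / 1.25 = 4.3973


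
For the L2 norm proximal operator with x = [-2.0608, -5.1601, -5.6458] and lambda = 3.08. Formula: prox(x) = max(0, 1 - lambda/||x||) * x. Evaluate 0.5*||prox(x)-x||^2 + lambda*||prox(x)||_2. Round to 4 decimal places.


Step 1: Compute ||x||.
||x|| = 7.9214
Step 2: Compute scaling factor.
scale = max(0, 1 - 3.08/7.9214) = 0.6112
Step 3: prox(x) = [-1.2595, -3.1537, -3.4506]
||prox(x)|| = 4.8414
Step 4: Proximal objective.
0.5*||prox-x||^2 = 4.7432
lambda*||prox|| = 14.9115
Total = 19.6547


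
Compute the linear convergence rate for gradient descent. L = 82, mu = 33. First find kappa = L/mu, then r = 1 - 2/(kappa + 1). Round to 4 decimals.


Step 1: Compute the condition number.
kappa = L/mu = 82/33 = 2.4848
Step 2: Compute the convergence rate.
r = 1 - 2/(kappa + 1) = 1 - 2*mu/(L + mu) = (L - mu)/(L + mu) = 49/115 = 0.4261


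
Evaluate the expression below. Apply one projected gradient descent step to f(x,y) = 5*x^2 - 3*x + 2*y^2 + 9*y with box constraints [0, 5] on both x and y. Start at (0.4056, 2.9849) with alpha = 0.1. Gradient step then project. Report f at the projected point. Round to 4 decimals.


Step 1: Compute gradient at (0.4056, 2.9849).
grad_x = 2*5*0.4056 - 3 = 1.056
grad_y = 2*2*2.9849 + 9 = 20.9396
Step 2: Gradient step.
x_raw = 0.4056 - 0.1*1.056 = 0.3
y_raw = 2.9849 - 0.1*20.9396 = 0.8909
Step 3: Project onto [0, 5].
x_proj = clip(0.3) = 0.3
y_proj = clip(0.8909) = 0.8909
Step 4: Evaluate f.
f(0.3, 0.8909) = 9.156


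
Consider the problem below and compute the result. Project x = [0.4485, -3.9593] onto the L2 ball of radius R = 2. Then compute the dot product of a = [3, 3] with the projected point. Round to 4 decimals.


Step 1: Compute ||x|| (intermediates to 6 decimals).
||x|| = sqrt(0.4485^2 + (-3.9593)^2) = 3.984622
Step 2: Project.
Since ||x|| > R, scale = R/||x|| = 2/3.984622 = 0.50193, proj(x) = scale * x
proj(x) = [0.225116, -1.987291]
Step 3: Dot product.
a^T * proj(x) = 3*0.225116 + 3*(-1.987291) = -5.2865


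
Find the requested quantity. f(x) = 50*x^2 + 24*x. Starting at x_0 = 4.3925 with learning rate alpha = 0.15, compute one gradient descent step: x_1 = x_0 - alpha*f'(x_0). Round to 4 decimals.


We compute the gradient at x_0 and apply the update.
f'(x) = 100*x + 24
f'(4.3925) = 100*4.3925 + 24 = 463.25
x_1 = 4.3925 - 0.15*463.25 = -65.095


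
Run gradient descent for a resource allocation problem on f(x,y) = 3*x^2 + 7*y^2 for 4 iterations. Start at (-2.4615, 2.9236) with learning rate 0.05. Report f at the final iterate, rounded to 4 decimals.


Gradient descent on f(x,y) = 3*x^2 + 7*y^2.
Starting point: (-2.4615, 2.9236), alpha = 0.05
Step 1: grad_x = 2*3*-2.4615 = -14.769, grad_y = 2*7*2.9236 = 40.9304
  x_1 = -2.4615 - 0.05*-14.769 = -1.7231
  y_1 = 2.9236 - 0.05*40.9304 = 0.8771
Step 2: grad_x = 2*3*-1.7231 = -10.3383, grad_y = 2*7*0.8771 = 12.2791
  x_2 = -1.7231 - 0.05*-10.3383 = -1.2061
  y_2 = 0.8771 - 0.05*12.2791 = 0.2631
Step 3: grad_x = 2*3*-1.2061 = -7.2368, grad_y = 2*7*0.2631 = 3.6837
  x_3 = -1.2061 - 0.05*-7.2368 = -0.8443
  y_3 = 0.2631 - 0.05*3.6837 = 0.0789
Step 4: grad_x = 2*3*-0.8443 = -5.0658, grad_y = 2*7*0.0789 = 1.1051
  x_4 = -0.8443 - 0.05*-5.0658 = -0.591
  y_4 = 0.0789 - 0.05*1.1051 = 0.0237
f(-0.591, 0.0237) = 3*(-0.591)^2 + 7*0.0237^2 = 1.0518
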